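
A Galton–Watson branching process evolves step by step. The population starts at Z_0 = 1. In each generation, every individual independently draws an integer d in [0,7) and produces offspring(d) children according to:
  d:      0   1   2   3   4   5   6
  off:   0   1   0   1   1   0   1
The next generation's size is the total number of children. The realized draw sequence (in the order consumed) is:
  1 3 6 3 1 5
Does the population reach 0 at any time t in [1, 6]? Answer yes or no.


gen 0: Z_0=1, draws=[1], offspring=[1], Z_1=1
gen 1: Z_1=1, draws=[3], offspring=[1], Z_2=1
gen 2: Z_2=1, draws=[6], offspring=[1], Z_3=1
gen 3: Z_3=1, draws=[3], offspring=[1], Z_4=1
gen 4: Z_4=1, draws=[1], offspring=[1], Z_5=1
gen 5: Z_5=1, draws=[5], offspring=[0], Z_6=0

yes


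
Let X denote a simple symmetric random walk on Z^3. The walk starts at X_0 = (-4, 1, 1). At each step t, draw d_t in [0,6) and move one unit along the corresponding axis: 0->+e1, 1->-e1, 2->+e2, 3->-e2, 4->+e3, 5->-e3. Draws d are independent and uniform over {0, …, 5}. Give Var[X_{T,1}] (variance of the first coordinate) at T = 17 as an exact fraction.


17/3

Outcome values over d=0..5: [1, -1, 0, 0, 0, 0]
Σy = 0, Σy² = 2, M = 6
μ = 0/6 = 0,  σ² = 2/6 − (0)² = 1/3
Independent increments: Var[X_17] = 17·σ² = 17·(1/3) = 17/3


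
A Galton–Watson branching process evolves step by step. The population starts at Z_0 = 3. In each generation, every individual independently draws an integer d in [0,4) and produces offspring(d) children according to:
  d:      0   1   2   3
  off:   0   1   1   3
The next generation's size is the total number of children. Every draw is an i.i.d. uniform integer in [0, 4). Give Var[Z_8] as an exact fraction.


Outcome values over d=0..3: [0, 1, 1, 3]
Σy = 5, Σy² = 11, M = 4
μ = 5/4 = 5/4,  σ² = 11/4 − (5/4)² = 19/16
V_0 = 0, E_0 = 3
V_1 = 19/16·E_0 + (5/4)²·V_0 = 57/16;  E_1 = 15/4
V_2 = 19/16·E_1 + (5/4)²·V_1 = 2565/256;  E_2 = 75/16
V_3 = 19/16·E_2 + (5/4)²·V_2 = 86925/4096;  E_3 = 375/64
V_4 = 19/16·E_3 + (5/4)²·V_3 = 2629125/65536;  E_4 = 1875/256
V_5 = 19/16·E_4 + (5/4)²·V_4 = 74848125/1048576;  E_5 = 9375/1024
V_6 = 19/16·E_5 + (5/4)²·V_5 = 2053603125/16777216;  E_6 = 46875/4096
V_7 = 19/16·E_6 + (5/4)²·V_6 = 54988078125/268435456;  E_7 = 234375/16384
V_8 = 19/16·E_7 + (5/4)²·V_7 = 1447661953125/4294967296;  E_8 = 1171875/65536

1447661953125/4294967296


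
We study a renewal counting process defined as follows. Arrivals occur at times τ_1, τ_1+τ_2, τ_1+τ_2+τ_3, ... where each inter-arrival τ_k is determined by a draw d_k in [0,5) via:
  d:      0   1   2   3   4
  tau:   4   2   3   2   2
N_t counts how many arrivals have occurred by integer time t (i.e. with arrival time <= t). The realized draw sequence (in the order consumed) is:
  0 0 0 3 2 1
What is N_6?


draw d_1=0: τ_1=4, arrival time A_1=4
draw d_2=0: τ_2=4, arrival time A_2=8
draw d_3=0: τ_3=4, arrival time A_3=12
draw d_4=3: τ_4=2, arrival time A_4=14
draw d_5=2: τ_5=3, arrival time A_5=17
draw d_6=1: τ_6=2, arrival time A_6=19
N_t over t=0..6: 0:0 1:0 2:0 3:0 4:1 5:1 6:1

1


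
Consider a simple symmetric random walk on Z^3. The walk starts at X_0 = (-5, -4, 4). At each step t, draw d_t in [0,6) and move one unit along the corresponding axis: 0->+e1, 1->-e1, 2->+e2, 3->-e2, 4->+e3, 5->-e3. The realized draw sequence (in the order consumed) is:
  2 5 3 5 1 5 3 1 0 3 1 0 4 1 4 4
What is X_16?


(-7, -6, 4)

t=0: X=(-5, -4, 4), d=2 → +e2, X_1=(-5, -3, 4)
t=1: X=(-5, -3, 4), d=5 → -e3, X_2=(-5, -3, 3)
t=2: X=(-5, -3, 3), d=3 → -e2, X_3=(-5, -4, 3)
t=3: X=(-5, -4, 3), d=5 → -e3, X_4=(-5, -4, 2)
t=4: X=(-5, -4, 2), d=1 → -e1, X_5=(-6, -4, 2)
t=5: X=(-6, -4, 2), d=5 → -e3, X_6=(-6, -4, 1)
t=6: X=(-6, -4, 1), d=3 → -e2, X_7=(-6, -5, 1)
t=7: X=(-6, -5, 1), d=1 → -e1, X_8=(-7, -5, 1)
t=8: X=(-7, -5, 1), d=0 → +e1, X_9=(-6, -5, 1)
t=9: X=(-6, -5, 1), d=3 → -e2, X_10=(-6, -6, 1)
t=10: X=(-6, -6, 1), d=1 → -e1, X_11=(-7, -6, 1)
t=11: X=(-7, -6, 1), d=0 → +e1, X_12=(-6, -6, 1)
t=12: X=(-6, -6, 1), d=4 → +e3, X_13=(-6, -6, 2)
t=13: X=(-6, -6, 2), d=1 → -e1, X_14=(-7, -6, 2)
t=14: X=(-7, -6, 2), d=4 → +e3, X_15=(-7, -6, 3)
t=15: X=(-7, -6, 3), d=4 → +e3, X_16=(-7, -6, 4)


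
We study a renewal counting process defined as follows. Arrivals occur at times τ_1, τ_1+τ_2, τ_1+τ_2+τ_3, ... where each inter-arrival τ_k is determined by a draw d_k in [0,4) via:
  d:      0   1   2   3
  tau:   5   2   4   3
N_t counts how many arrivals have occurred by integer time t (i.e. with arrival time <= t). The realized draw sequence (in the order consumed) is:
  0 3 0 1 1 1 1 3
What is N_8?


draw d_1=0: τ_1=5, arrival time A_1=5
draw d_2=3: τ_2=3, arrival time A_2=8
draw d_3=0: τ_3=5, arrival time A_3=13
draw d_4=1: τ_4=2, arrival time A_4=15
draw d_5=1: τ_5=2, arrival time A_5=17
draw d_6=1: τ_6=2, arrival time A_6=19
draw d_7=1: τ_7=2, arrival time A_7=21
draw d_8=3: τ_8=3, arrival time A_8=24
N_t over t=0..8: 0:0 1:0 2:0 3:0 4:0 5:1 6:1 7:1 8:2

2


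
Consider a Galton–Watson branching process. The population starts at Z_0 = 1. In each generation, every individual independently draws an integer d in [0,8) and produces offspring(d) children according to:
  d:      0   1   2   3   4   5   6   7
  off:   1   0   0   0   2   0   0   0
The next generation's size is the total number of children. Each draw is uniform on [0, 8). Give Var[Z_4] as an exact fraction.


Outcome values over d=0..7: [1, 0, 0, 0, 2, 0, 0, 0]
Σy = 3, Σy² = 5, M = 8
μ = 3/8 = 3/8,  σ² = 5/8 − (3/8)² = 31/64
V_0 = 0, E_0 = 1
V_1 = 31/64·E_0 + (3/8)²·V_0 = 31/64;  E_1 = 3/8
V_2 = 31/64·E_1 + (3/8)²·V_1 = 1023/4096;  E_2 = 9/64
V_3 = 31/64·E_2 + (3/8)²·V_2 = 27063/262144;  E_3 = 27/512
V_4 = 31/64·E_3 + (3/8)²·V_3 = 672111/16777216;  E_4 = 81/4096

672111/16777216


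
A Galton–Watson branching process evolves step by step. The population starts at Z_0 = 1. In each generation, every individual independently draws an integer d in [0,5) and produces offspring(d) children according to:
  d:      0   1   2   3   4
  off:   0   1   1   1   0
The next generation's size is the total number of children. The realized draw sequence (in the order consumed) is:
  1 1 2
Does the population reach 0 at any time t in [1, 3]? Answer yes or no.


no

gen 0: Z_0=1, draws=[1], offspring=[1], Z_1=1
gen 1: Z_1=1, draws=[1], offspring=[1], Z_2=1
gen 2: Z_2=1, draws=[2], offspring=[1], Z_3=1


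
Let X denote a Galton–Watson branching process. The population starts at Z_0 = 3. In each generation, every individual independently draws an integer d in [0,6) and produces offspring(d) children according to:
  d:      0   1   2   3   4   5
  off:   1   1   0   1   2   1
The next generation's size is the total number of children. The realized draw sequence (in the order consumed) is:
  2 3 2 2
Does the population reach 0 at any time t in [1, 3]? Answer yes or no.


gen 0: Z_0=3, draws=[2, 3, 2], offspring=[0, 1, 0], Z_1=1
gen 1: Z_1=1, draws=[2], offspring=[0], Z_2=0
gen 2: Z_2=0, draws=[], offspring=[], Z_3=0

yes


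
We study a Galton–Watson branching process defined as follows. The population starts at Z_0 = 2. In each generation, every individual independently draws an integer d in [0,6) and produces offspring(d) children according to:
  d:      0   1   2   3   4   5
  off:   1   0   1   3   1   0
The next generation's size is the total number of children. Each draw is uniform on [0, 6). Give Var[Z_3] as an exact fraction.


Outcome values over d=0..5: [1, 0, 1, 3, 1, 0]
Σy = 6, Σy² = 12, M = 6
μ = 6/6 = 1,  σ² = 12/6 − (1)² = 1
V_0 = 0, E_0 = 2
V_1 = 1·E_0 + (1)²·V_0 = 2;  E_1 = 2
V_2 = 1·E_1 + (1)²·V_1 = 4;  E_2 = 2
V_3 = 1·E_2 + (1)²·V_2 = 6;  E_3 = 2

6


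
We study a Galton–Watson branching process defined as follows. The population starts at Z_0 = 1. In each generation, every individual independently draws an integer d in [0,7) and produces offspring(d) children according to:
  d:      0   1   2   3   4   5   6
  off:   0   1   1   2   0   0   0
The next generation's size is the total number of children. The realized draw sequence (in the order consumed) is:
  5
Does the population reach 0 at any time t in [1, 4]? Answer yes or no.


gen 0: Z_0=1, draws=[5], offspring=[0], Z_1=0
gen 1: Z_1=0, draws=[], offspring=[], Z_2=0
gen 2: Z_2=0, draws=[], offspring=[], Z_3=0
gen 3: Z_3=0, draws=[], offspring=[], Z_4=0

yes


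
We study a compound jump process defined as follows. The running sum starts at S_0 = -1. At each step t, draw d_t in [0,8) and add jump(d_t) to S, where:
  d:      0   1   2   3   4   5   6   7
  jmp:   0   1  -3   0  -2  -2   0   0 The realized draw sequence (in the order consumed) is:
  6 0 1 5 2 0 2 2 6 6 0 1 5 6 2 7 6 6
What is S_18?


-15

t=0: S=-1, d=6, jump=0, S_1=-1
t=1: S=-1, d=0, jump=0, S_2=-1
t=2: S=-1, d=1, jump=1, S_3=0
t=3: S=0, d=5, jump=-2, S_4=-2
t=4: S=-2, d=2, jump=-3, S_5=-5
t=5: S=-5, d=0, jump=0, S_6=-5
t=6: S=-5, d=2, jump=-3, S_7=-8
t=7: S=-8, d=2, jump=-3, S_8=-11
t=8: S=-11, d=6, jump=0, S_9=-11
t=9: S=-11, d=6, jump=0, S_10=-11
t=10: S=-11, d=0, jump=0, S_11=-11
t=11: S=-11, d=1, jump=1, S_12=-10
t=12: S=-10, d=5, jump=-2, S_13=-12
t=13: S=-12, d=6, jump=0, S_14=-12
t=14: S=-12, d=2, jump=-3, S_15=-15
t=15: S=-15, d=7, jump=0, S_16=-15
t=16: S=-15, d=6, jump=0, S_17=-15
t=17: S=-15, d=6, jump=0, S_18=-15


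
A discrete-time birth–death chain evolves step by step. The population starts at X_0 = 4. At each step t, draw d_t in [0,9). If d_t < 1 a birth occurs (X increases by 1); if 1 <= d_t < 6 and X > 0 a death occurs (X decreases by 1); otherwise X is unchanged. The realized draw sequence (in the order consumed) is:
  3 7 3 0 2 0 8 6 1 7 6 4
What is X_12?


1

t=0: X=4, d=3 → death, X_1=3
t=1: X=3, d=7 → hold, X_2=3
t=2: X=3, d=3 → death, X_3=2
t=3: X=2, d=0 → birth, X_4=3
t=4: X=3, d=2 → death, X_5=2
t=5: X=2, d=0 → birth, X_6=3
t=6: X=3, d=8 → hold, X_7=3
t=7: X=3, d=6 → hold, X_8=3
t=8: X=3, d=1 → death, X_9=2
t=9: X=2, d=7 → hold, X_10=2
t=10: X=2, d=6 → hold, X_11=2
t=11: X=2, d=4 → death, X_12=1


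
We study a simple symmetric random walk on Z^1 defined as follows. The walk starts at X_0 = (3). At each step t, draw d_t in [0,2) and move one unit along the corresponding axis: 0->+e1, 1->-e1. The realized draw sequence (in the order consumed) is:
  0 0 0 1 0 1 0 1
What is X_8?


t=0: X=(3), d=0 → +e1, X_1=(4)
t=1: X=(4), d=0 → +e1, X_2=(5)
t=2: X=(5), d=0 → +e1, X_3=(6)
t=3: X=(6), d=1 → -e1, X_4=(5)
t=4: X=(5), d=0 → +e1, X_5=(6)
t=5: X=(6), d=1 → -e1, X_6=(5)
t=6: X=(5), d=0 → +e1, X_7=(6)
t=7: X=(6), d=1 → -e1, X_8=(5)

(5)


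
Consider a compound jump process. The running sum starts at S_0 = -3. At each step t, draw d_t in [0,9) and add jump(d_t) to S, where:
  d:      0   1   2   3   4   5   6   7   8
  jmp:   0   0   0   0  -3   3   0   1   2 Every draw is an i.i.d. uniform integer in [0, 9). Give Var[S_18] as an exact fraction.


44

Outcome values over d=0..8: [0, 0, 0, 0, -3, 3, 0, 1, 2]
Σy = 3, Σy² = 23, M = 9
μ = 3/9 = 1/3,  σ² = 23/9 − (1/3)² = 22/9
Independent increments: Var[S_18] = 18·σ² = 18·(22/9) = 44


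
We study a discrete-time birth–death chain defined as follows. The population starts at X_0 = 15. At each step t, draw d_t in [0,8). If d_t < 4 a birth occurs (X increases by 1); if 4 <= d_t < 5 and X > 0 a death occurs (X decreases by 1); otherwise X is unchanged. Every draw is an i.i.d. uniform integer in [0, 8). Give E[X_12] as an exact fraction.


X can drop by at most 1 per step and X_0 = 15 > T = 12, so X_t >= 15 − t >= 3 > 0 for every t <= 12: the floor at 0 (the 'and X > 0' condition) never binds. Hence X_12 = X_0 + Σ_{t<12} Y_t with i.i.d. increments Y_t = y(d_t) ∈ {+1, −1, 0}.
Outcome values over d=0..7: [1, 1, 1, 1, -1, 0, 0, 0]
Σy = 3, Σy² = 5, M = 8
μ = 3/8 = 3/8,  σ² = 5/8 − (3/8)² = 31/64
E[X_12] = 15 + 12·(3/8) = 39/2

39/2


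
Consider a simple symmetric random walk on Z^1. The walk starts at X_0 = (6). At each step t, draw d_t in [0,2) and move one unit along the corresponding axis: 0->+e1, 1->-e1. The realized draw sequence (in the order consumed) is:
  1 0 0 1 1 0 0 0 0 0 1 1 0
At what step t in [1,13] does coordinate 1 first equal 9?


9

t=0: X=(6), d=1 → -e1, X_1=(5)
t=1: X=(5), d=0 → +e1, X_2=(6)
t=2: X=(6), d=0 → +e1, X_3=(7)
t=3: X=(7), d=1 → -e1, X_4=(6)
t=4: X=(6), d=1 → -e1, X_5=(5)
t=5: X=(5), d=0 → +e1, X_6=(6)
t=6: X=(6), d=0 → +e1, X_7=(7)
t=7: X=(7), d=0 → +e1, X_8=(8)
t=8: X=(8), d=0 → +e1, X_9=(9)
t=9: X=(9), d=0 → +e1, X_10=(10)
t=10: X=(10), d=1 → -e1, X_11=(9)
t=11: X=(9), d=1 → -e1, X_12=(8)
t=12: X=(8), d=0 → +e1, X_13=(9)


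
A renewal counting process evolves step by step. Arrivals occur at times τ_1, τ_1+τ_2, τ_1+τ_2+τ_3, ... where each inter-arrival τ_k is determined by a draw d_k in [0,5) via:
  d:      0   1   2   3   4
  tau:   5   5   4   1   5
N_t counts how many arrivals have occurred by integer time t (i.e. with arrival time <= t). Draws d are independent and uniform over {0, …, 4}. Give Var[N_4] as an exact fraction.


144164/390625

Inter-arrival values over d=0..4: [5, 5, 4, 1, 5]
Each d has probability 1/5, so the pmf of τ is: f(1) = 1/5, f(4) = 1/5, f(5) = 3/5
Let p_n(j) = P(N_n = j), with p_0 = [1]. Condition on τ_1: p_n(0) = P(τ > n), and for j >= 1, p_n(j) = Σ_{k<=n} f(k)·p_{n−k}(j−1)
p_1 = [4/5, 1/5]  (j = 0..1)
p_2 = [4/5, 4/25, 1/25]  (j = 0..2)
p_3 = [4/5, 4/25, 4/125, 1/125]  (j = 0..3)
p_4 = [3/5, 9/25, 4/125, 4/625, 1/625]  (j = 0..4)
E[N_4] = Σ j·p_4(j) = 281/625;  E[N_4²] = Σ j²·p_4(j) = 357/625
Var[N_4] = 357/625 − (281/625)² = 144164/390625


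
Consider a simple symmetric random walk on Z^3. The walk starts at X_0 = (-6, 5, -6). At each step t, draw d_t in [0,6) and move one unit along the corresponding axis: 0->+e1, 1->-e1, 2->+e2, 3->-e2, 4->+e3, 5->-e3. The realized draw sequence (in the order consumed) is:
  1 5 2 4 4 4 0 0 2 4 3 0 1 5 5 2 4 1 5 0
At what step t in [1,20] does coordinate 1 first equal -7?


t=0: X=(-6, 5, -6), d=1 → -e1, X_1=(-7, 5, -6)
t=1: X=(-7, 5, -6), d=5 → -e3, X_2=(-7, 5, -7)
t=2: X=(-7, 5, -7), d=2 → +e2, X_3=(-7, 6, -7)
t=3: X=(-7, 6, -7), d=4 → +e3, X_4=(-7, 6, -6)
t=4: X=(-7, 6, -6), d=4 → +e3, X_5=(-7, 6, -5)
t=5: X=(-7, 6, -5), d=4 → +e3, X_6=(-7, 6, -4)
t=6: X=(-7, 6, -4), d=0 → +e1, X_7=(-6, 6, -4)
t=7: X=(-6, 6, -4), d=0 → +e1, X_8=(-5, 6, -4)
t=8: X=(-5, 6, -4), d=2 → +e2, X_9=(-5, 7, -4)
t=9: X=(-5, 7, -4), d=4 → +e3, X_10=(-5, 7, -3)
t=10: X=(-5, 7, -3), d=3 → -e2, X_11=(-5, 6, -3)
t=11: X=(-5, 6, -3), d=0 → +e1, X_12=(-4, 6, -3)
t=12: X=(-4, 6, -3), d=1 → -e1, X_13=(-5, 6, -3)
t=13: X=(-5, 6, -3), d=5 → -e3, X_14=(-5, 6, -4)
t=14: X=(-5, 6, -4), d=5 → -e3, X_15=(-5, 6, -5)
t=15: X=(-5, 6, -5), d=2 → +e2, X_16=(-5, 7, -5)
t=16: X=(-5, 7, -5), d=4 → +e3, X_17=(-5, 7, -4)
t=17: X=(-5, 7, -4), d=1 → -e1, X_18=(-6, 7, -4)
t=18: X=(-6, 7, -4), d=5 → -e3, X_19=(-6, 7, -5)
t=19: X=(-6, 7, -5), d=0 → +e1, X_20=(-5, 7, -5)

1


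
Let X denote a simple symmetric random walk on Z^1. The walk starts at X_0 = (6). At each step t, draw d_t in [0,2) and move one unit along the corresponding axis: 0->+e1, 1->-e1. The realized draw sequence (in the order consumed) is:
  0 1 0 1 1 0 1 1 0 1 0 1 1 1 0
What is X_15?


t=0: X=(6), d=0 → +e1, X_1=(7)
t=1: X=(7), d=1 → -e1, X_2=(6)
t=2: X=(6), d=0 → +e1, X_3=(7)
t=3: X=(7), d=1 → -e1, X_4=(6)
t=4: X=(6), d=1 → -e1, X_5=(5)
t=5: X=(5), d=0 → +e1, X_6=(6)
t=6: X=(6), d=1 → -e1, X_7=(5)
t=7: X=(5), d=1 → -e1, X_8=(4)
t=8: X=(4), d=0 → +e1, X_9=(5)
t=9: X=(5), d=1 → -e1, X_10=(4)
t=10: X=(4), d=0 → +e1, X_11=(5)
t=11: X=(5), d=1 → -e1, X_12=(4)
t=12: X=(4), d=1 → -e1, X_13=(3)
t=13: X=(3), d=1 → -e1, X_14=(2)
t=14: X=(2), d=0 → +e1, X_15=(3)

(3)


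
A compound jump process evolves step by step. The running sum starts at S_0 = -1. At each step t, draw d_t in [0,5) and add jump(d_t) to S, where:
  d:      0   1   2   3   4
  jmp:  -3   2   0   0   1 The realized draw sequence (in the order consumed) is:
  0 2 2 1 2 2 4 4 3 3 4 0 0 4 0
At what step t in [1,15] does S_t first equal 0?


8

t=0: S=-1, d=0, jump=-3, S_1=-4
t=1: S=-4, d=2, jump=0, S_2=-4
t=2: S=-4, d=2, jump=0, S_3=-4
t=3: S=-4, d=1, jump=2, S_4=-2
t=4: S=-2, d=2, jump=0, S_5=-2
t=5: S=-2, d=2, jump=0, S_6=-2
t=6: S=-2, d=4, jump=1, S_7=-1
t=7: S=-1, d=4, jump=1, S_8=0
t=8: S=0, d=3, jump=0, S_9=0
t=9: S=0, d=3, jump=0, S_10=0
t=10: S=0, d=4, jump=1, S_11=1
t=11: S=1, d=0, jump=-3, S_12=-2
t=12: S=-2, d=0, jump=-3, S_13=-5
t=13: S=-5, d=4, jump=1, S_14=-4
t=14: S=-4, d=0, jump=-3, S_15=-7


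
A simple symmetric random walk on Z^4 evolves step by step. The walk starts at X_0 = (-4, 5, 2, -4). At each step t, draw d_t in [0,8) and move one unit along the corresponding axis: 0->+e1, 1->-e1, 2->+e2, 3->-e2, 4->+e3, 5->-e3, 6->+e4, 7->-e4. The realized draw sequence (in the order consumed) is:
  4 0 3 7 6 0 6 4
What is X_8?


t=0: X=(-4, 5, 2, -4), d=4 → +e3, X_1=(-4, 5, 3, -4)
t=1: X=(-4, 5, 3, -4), d=0 → +e1, X_2=(-3, 5, 3, -4)
t=2: X=(-3, 5, 3, -4), d=3 → -e2, X_3=(-3, 4, 3, -4)
t=3: X=(-3, 4, 3, -4), d=7 → -e4, X_4=(-3, 4, 3, -5)
t=4: X=(-3, 4, 3, -5), d=6 → +e4, X_5=(-3, 4, 3, -4)
t=5: X=(-3, 4, 3, -4), d=0 → +e1, X_6=(-2, 4, 3, -4)
t=6: X=(-2, 4, 3, -4), d=6 → +e4, X_7=(-2, 4, 3, -3)
t=7: X=(-2, 4, 3, -3), d=4 → +e3, X_8=(-2, 4, 4, -3)

(-2, 4, 4, -3)


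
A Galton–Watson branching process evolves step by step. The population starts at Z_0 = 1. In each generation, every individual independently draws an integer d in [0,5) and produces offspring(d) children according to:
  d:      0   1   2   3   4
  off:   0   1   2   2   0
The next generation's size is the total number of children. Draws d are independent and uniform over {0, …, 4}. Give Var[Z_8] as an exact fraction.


32/5

Outcome values over d=0..4: [0, 1, 2, 2, 0]
Σy = 5, Σy² = 9, M = 5
μ = 5/5 = 1,  σ² = 9/5 − (1)² = 4/5
V_0 = 0, E_0 = 1
V_1 = 4/5·E_0 + (1)²·V_0 = 4/5;  E_1 = 1
V_2 = 4/5·E_1 + (1)²·V_1 = 8/5;  E_2 = 1
V_3 = 4/5·E_2 + (1)²·V_2 = 12/5;  E_3 = 1
V_4 = 4/5·E_3 + (1)²·V_3 = 16/5;  E_4 = 1
V_5 = 4/5·E_4 + (1)²·V_4 = 4;  E_5 = 1
V_6 = 4/5·E_5 + (1)²·V_5 = 24/5;  E_6 = 1
V_7 = 4/5·E_6 + (1)²·V_6 = 28/5;  E_7 = 1
V_8 = 4/5·E_7 + (1)²·V_7 = 32/5;  E_8 = 1


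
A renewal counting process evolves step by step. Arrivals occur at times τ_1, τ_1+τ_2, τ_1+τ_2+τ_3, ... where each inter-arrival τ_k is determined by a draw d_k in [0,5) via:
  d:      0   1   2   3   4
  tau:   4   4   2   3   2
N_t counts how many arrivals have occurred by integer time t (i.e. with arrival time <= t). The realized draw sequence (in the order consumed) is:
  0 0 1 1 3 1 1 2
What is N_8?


draw d_1=0: τ_1=4, arrival time A_1=4
draw d_2=0: τ_2=4, arrival time A_2=8
draw d_3=1: τ_3=4, arrival time A_3=12
draw d_4=1: τ_4=4, arrival time A_4=16
draw d_5=3: τ_5=3, arrival time A_5=19
draw d_6=1: τ_6=4, arrival time A_6=23
draw d_7=1: τ_7=4, arrival time A_7=27
draw d_8=2: τ_8=2, arrival time A_8=29
N_t over t=0..8: 0:0 1:0 2:0 3:0 4:1 5:1 6:1 7:1 8:2

2


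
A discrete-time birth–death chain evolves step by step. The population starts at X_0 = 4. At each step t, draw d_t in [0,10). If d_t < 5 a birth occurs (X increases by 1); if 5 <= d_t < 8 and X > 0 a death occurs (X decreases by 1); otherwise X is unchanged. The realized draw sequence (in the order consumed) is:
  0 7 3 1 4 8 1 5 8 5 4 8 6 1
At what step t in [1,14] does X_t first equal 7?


5

t=0: X=4, d=0 → birth, X_1=5
t=1: X=5, d=7 → death, X_2=4
t=2: X=4, d=3 → birth, X_3=5
t=3: X=5, d=1 → birth, X_4=6
t=4: X=6, d=4 → birth, X_5=7
t=5: X=7, d=8 → hold, X_6=7
t=6: X=7, d=1 → birth, X_7=8
t=7: X=8, d=5 → death, X_8=7
t=8: X=7, d=8 → hold, X_9=7
t=9: X=7, d=5 → death, X_10=6
t=10: X=6, d=4 → birth, X_11=7
t=11: X=7, d=8 → hold, X_12=7
t=12: X=7, d=6 → death, X_13=6
t=13: X=6, d=1 → birth, X_14=7


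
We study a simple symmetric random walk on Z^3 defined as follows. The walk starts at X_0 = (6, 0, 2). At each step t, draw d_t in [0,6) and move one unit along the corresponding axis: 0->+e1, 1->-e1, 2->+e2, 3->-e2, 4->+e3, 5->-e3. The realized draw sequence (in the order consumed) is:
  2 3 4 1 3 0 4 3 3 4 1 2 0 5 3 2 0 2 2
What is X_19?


t=0: X=(6, 0, 2), d=2 → +e2, X_1=(6, 1, 2)
t=1: X=(6, 1, 2), d=3 → -e2, X_2=(6, 0, 2)
t=2: X=(6, 0, 2), d=4 → +e3, X_3=(6, 0, 3)
t=3: X=(6, 0, 3), d=1 → -e1, X_4=(5, 0, 3)
t=4: X=(5, 0, 3), d=3 → -e2, X_5=(5, -1, 3)
t=5: X=(5, -1, 3), d=0 → +e1, X_6=(6, -1, 3)
t=6: X=(6, -1, 3), d=4 → +e3, X_7=(6, -1, 4)
t=7: X=(6, -1, 4), d=3 → -e2, X_8=(6, -2, 4)
t=8: X=(6, -2, 4), d=3 → -e2, X_9=(6, -3, 4)
t=9: X=(6, -3, 4), d=4 → +e3, X_10=(6, -3, 5)
t=10: X=(6, -3, 5), d=1 → -e1, X_11=(5, -3, 5)
t=11: X=(5, -3, 5), d=2 → +e2, X_12=(5, -2, 5)
t=12: X=(5, -2, 5), d=0 → +e1, X_13=(6, -2, 5)
t=13: X=(6, -2, 5), d=5 → -e3, X_14=(6, -2, 4)
t=14: X=(6, -2, 4), d=3 → -e2, X_15=(6, -3, 4)
t=15: X=(6, -3, 4), d=2 → +e2, X_16=(6, -2, 4)
t=16: X=(6, -2, 4), d=0 → +e1, X_17=(7, -2, 4)
t=17: X=(7, -2, 4), d=2 → +e2, X_18=(7, -1, 4)
t=18: X=(7, -1, 4), d=2 → +e2, X_19=(7, 0, 4)

(7, 0, 4)


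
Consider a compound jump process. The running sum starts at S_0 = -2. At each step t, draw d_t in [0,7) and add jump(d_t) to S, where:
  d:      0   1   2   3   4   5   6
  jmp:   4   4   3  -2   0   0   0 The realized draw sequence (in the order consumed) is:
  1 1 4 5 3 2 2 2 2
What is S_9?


t=0: S=-2, d=1, jump=4, S_1=2
t=1: S=2, d=1, jump=4, S_2=6
t=2: S=6, d=4, jump=0, S_3=6
t=3: S=6, d=5, jump=0, S_4=6
t=4: S=6, d=3, jump=-2, S_5=4
t=5: S=4, d=2, jump=3, S_6=7
t=6: S=7, d=2, jump=3, S_7=10
t=7: S=10, d=2, jump=3, S_8=13
t=8: S=13, d=2, jump=3, S_9=16

16


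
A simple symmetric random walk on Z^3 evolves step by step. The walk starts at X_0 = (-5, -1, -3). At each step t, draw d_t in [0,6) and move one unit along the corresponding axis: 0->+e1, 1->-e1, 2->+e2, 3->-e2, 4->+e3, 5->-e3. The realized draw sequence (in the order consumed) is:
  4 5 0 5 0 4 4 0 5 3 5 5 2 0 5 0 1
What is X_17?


t=0: X=(-5, -1, -3), d=4 → +e3, X_1=(-5, -1, -2)
t=1: X=(-5, -1, -2), d=5 → -e3, X_2=(-5, -1, -3)
t=2: X=(-5, -1, -3), d=0 → +e1, X_3=(-4, -1, -3)
t=3: X=(-4, -1, -3), d=5 → -e3, X_4=(-4, -1, -4)
t=4: X=(-4, -1, -4), d=0 → +e1, X_5=(-3, -1, -4)
t=5: X=(-3, -1, -4), d=4 → +e3, X_6=(-3, -1, -3)
t=6: X=(-3, -1, -3), d=4 → +e3, X_7=(-3, -1, -2)
t=7: X=(-3, -1, -2), d=0 → +e1, X_8=(-2, -1, -2)
t=8: X=(-2, -1, -2), d=5 → -e3, X_9=(-2, -1, -3)
t=9: X=(-2, -1, -3), d=3 → -e2, X_10=(-2, -2, -3)
t=10: X=(-2, -2, -3), d=5 → -e3, X_11=(-2, -2, -4)
t=11: X=(-2, -2, -4), d=5 → -e3, X_12=(-2, -2, -5)
t=12: X=(-2, -2, -5), d=2 → +e2, X_13=(-2, -1, -5)
t=13: X=(-2, -1, -5), d=0 → +e1, X_14=(-1, -1, -5)
t=14: X=(-1, -1, -5), d=5 → -e3, X_15=(-1, -1, -6)
t=15: X=(-1, -1, -6), d=0 → +e1, X_16=(0, -1, -6)
t=16: X=(0, -1, -6), d=1 → -e1, X_17=(-1, -1, -6)

(-1, -1, -6)


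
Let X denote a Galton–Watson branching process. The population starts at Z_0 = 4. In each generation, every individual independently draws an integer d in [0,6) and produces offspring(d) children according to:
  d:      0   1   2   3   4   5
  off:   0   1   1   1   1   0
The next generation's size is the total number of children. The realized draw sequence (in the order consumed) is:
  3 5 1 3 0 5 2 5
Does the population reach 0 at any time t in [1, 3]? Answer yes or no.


gen 0: Z_0=4, draws=[3, 5, 1, 3], offspring=[1, 0, 1, 1], Z_1=3
gen 1: Z_1=3, draws=[0, 5, 2], offspring=[0, 0, 1], Z_2=1
gen 2: Z_2=1, draws=[5], offspring=[0], Z_3=0

yes


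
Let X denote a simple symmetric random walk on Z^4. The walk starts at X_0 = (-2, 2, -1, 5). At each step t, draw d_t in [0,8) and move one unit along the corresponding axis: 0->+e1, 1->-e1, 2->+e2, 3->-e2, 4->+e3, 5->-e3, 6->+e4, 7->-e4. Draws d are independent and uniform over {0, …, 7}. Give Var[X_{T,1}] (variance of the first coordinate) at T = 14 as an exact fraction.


7/2

Outcome values over d=0..7: [1, -1, 0, 0, 0, 0, 0, 0]
Σy = 0, Σy² = 2, M = 8
μ = 0/8 = 0,  σ² = 2/8 − (0)² = 1/4
Independent increments: Var[X_14] = 14·σ² = 14·(1/4) = 7/2


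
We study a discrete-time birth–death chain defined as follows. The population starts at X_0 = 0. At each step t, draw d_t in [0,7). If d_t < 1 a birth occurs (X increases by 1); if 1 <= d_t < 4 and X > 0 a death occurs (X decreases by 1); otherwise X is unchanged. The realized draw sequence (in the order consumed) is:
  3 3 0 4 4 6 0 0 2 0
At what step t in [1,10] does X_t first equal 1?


3

t=0: X=0, d=3 → hold, X_1=0
t=1: X=0, d=3 → hold, X_2=0
t=2: X=0, d=0 → birth, X_3=1
t=3: X=1, d=4 → hold, X_4=1
t=4: X=1, d=4 → hold, X_5=1
t=5: X=1, d=6 → hold, X_6=1
t=6: X=1, d=0 → birth, X_7=2
t=7: X=2, d=0 → birth, X_8=3
t=8: X=3, d=2 → death, X_9=2
t=9: X=2, d=0 → birth, X_10=3


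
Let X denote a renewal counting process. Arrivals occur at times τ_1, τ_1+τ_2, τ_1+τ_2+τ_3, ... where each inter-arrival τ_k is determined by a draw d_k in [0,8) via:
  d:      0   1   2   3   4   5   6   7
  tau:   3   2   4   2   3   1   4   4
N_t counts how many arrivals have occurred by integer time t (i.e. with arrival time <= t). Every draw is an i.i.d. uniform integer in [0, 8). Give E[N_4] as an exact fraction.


Inter-arrival values over d=0..7: [3, 2, 4, 2, 3, 1, 4, 4]
Each d has probability 1/8, so the pmf of τ is: f(1) = 1/8, f(2) = 1/4, f(3) = 1/4, f(4) = 3/8
Renewal equation for m(n) = E[N_n]: condition on τ_1 = k (if k <= n, one arrival plus a fresh copy on the remaining n−k steps): m(n) = F(n) + Σ_{k<=n} f(k)·m(n−k), where F(n) = P(τ <= n) and m(0) = 0
m(1) = F(1) = 1/8
m(2) = F(2) + f(1)·m(1) = 3/8 + 1/8·1/8 = 25/64
m(3) = F(3) + f(1)·m(2) + f(2)·m(1) = 5/8 + 1/8·25/64 + 1/4·1/8 = 361/512
m(4) = F(4) + f(1)·m(3) + f(2)·m(2) + f(3)·m(1) = 1 + 1/8·361/512 + 1/4·25/64 + 1/4·1/8 = 4985/4096
E[N_4] = m(4) = 4985/4096

4985/4096


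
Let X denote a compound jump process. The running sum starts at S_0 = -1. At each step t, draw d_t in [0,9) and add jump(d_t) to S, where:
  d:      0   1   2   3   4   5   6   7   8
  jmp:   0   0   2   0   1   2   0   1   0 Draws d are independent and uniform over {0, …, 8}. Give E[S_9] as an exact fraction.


Outcome values over d=0..8: [0, 0, 2, 0, 1, 2, 0, 1, 0]
Σy = 6, Σy² = 10, M = 9
μ = 6/9 = 2/3,  σ² = 10/9 − (2/3)² = 2/3
E[S_9] = -1 + 9·(2/3) = 5

5


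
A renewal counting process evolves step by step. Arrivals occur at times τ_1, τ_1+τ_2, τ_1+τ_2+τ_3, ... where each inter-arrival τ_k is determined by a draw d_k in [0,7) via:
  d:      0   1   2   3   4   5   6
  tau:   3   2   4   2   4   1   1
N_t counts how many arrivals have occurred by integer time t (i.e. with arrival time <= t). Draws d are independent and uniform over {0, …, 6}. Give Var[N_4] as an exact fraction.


Inter-arrival values over d=0..6: [3, 2, 4, 2, 4, 1, 1]
Each d has probability 1/7, so the pmf of τ is: f(1) = 2/7, f(2) = 2/7, f(3) = 1/7, f(4) = 2/7
Let p_n(j) = P(N_n = j), with p_0 = [1]. Condition on τ_1: p_n(0) = P(τ > n), and for j >= 1, p_n(j) = Σ_{k<=n} f(k)·p_{n−k}(j−1)
p_1 = [5/7, 2/7]  (j = 0..1)
p_2 = [3/7, 24/49, 4/49]  (j = 0..2)
p_3 = [2/7, 23/49, 76/343, 8/343]  (j = 0..3)
p_4 = [0, 29/49, 108/343, 208/2401, 16/2401]  (j = 0..4)
E[N_4] = Σ j·p_4(j) = 3621/2401;  E[N_4²] = Σ j²·p_4(j) = 939/343
Var[N_4] = 939/343 − (3621/2401)² = 2670132/5764801

2670132/5764801


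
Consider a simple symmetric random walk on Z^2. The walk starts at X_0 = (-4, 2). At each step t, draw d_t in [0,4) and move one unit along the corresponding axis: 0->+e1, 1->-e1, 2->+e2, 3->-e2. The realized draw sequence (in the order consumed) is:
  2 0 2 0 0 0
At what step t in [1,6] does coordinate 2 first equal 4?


3

t=0: X=(-4, 2), d=2 → +e2, X_1=(-4, 3)
t=1: X=(-4, 3), d=0 → +e1, X_2=(-3, 3)
t=2: X=(-3, 3), d=2 → +e2, X_3=(-3, 4)
t=3: X=(-3, 4), d=0 → +e1, X_4=(-2, 4)
t=4: X=(-2, 4), d=0 → +e1, X_5=(-1, 4)
t=5: X=(-1, 4), d=0 → +e1, X_6=(0, 4)


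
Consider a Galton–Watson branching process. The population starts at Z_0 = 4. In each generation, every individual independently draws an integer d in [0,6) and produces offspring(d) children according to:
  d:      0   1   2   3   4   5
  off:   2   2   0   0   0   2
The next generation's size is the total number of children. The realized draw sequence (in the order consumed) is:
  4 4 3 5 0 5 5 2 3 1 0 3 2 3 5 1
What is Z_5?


4

gen 0: Z_0=4, draws=[4, 4, 3, 5], offspring=[0, 0, 0, 2], Z_1=2
gen 1: Z_1=2, draws=[0, 5], offspring=[2, 2], Z_2=4
gen 2: Z_2=4, draws=[5, 2, 3, 1], offspring=[2, 0, 0, 2], Z_3=4
gen 3: Z_3=4, draws=[0, 3, 2, 3], offspring=[2, 0, 0, 0], Z_4=2
gen 4: Z_4=2, draws=[5, 1], offspring=[2, 2], Z_5=4


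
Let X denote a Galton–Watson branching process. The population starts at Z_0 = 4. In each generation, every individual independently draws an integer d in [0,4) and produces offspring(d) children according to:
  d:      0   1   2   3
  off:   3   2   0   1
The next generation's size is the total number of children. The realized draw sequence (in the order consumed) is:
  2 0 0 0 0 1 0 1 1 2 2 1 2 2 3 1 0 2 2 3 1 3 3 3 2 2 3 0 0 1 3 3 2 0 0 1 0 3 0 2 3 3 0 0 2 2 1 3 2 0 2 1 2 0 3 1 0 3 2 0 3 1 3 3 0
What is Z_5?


37

gen 0: Z_0=4, draws=[2, 0, 0, 0], offspring=[0, 3, 3, 3], Z_1=9
gen 1: Z_1=9, draws=[0, 1, 0, 1, 1, 2, 2, 1, 2], offspring=[3, 2, 3, 2, 2, 0, 0, 2, 0], Z_2=14
gen 2: Z_2=14, draws=[2, 3, 1, 0, 2, 2, 3, 1, 3, 3, 3, 2, 2, 3], offspring=[0, 1, 2, 3, 0, 0, 1, 2, 1, 1, 1, 0, 0, 1], Z_3=13
gen 3: Z_3=13, draws=[0, 0, 1, 3, 3, 2, 0, 0, 1, 0, 3, 0, 2], offspring=[3, 3, 2, 1, 1, 0, 3, 3, 2, 3, 1, 3, 0], Z_4=25
gen 4: Z_4=25, draws=[3, 3, 0, 0, 2, 2, 1, 3, 2, 0, 2, 1, 2, 0, 3, 1, 0, 3, 2, 0, 3, 1, 3, 3, 0], offspring=[1, 1, 3, 3, 0, 0, 2, 1, 0, 3, 0, 2, 0, 3, 1, 2, 3, 1, 0, 3, 1, 2, 1, 1, 3], Z_5=37


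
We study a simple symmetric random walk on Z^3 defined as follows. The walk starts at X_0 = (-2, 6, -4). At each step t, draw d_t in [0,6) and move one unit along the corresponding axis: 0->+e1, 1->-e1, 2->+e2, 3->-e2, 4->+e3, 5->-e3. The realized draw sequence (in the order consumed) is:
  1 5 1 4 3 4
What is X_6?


t=0: X=(-2, 6, -4), d=1 → -e1, X_1=(-3, 6, -4)
t=1: X=(-3, 6, -4), d=5 → -e3, X_2=(-3, 6, -5)
t=2: X=(-3, 6, -5), d=1 → -e1, X_3=(-4, 6, -5)
t=3: X=(-4, 6, -5), d=4 → +e3, X_4=(-4, 6, -4)
t=4: X=(-4, 6, -4), d=3 → -e2, X_5=(-4, 5, -4)
t=5: X=(-4, 5, -4), d=4 → +e3, X_6=(-4, 5, -3)

(-4, 5, -3)


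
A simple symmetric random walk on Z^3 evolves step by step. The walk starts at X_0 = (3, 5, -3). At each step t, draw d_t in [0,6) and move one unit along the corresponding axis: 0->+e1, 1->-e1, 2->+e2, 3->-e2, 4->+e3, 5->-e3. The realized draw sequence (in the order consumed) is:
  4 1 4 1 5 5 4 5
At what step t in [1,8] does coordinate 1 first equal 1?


4

t=0: X=(3, 5, -3), d=4 → +e3, X_1=(3, 5, -2)
t=1: X=(3, 5, -2), d=1 → -e1, X_2=(2, 5, -2)
t=2: X=(2, 5, -2), d=4 → +e3, X_3=(2, 5, -1)
t=3: X=(2, 5, -1), d=1 → -e1, X_4=(1, 5, -1)
t=4: X=(1, 5, -1), d=5 → -e3, X_5=(1, 5, -2)
t=5: X=(1, 5, -2), d=5 → -e3, X_6=(1, 5, -3)
t=6: X=(1, 5, -3), d=4 → +e3, X_7=(1, 5, -2)
t=7: X=(1, 5, -2), d=5 → -e3, X_8=(1, 5, -3)


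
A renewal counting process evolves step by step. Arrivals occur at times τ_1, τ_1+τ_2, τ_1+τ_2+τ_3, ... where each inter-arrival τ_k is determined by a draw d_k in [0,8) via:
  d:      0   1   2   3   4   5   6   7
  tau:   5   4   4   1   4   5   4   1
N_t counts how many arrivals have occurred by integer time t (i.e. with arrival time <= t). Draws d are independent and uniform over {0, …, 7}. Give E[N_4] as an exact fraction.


213/256

Inter-arrival values over d=0..7: [5, 4, 4, 1, 4, 5, 4, 1]
Each d has probability 1/8, so the pmf of τ is: f(1) = 1/4, f(4) = 1/2, f(5) = 1/4
Renewal equation for m(n) = E[N_n]: condition on τ_1 = k (if k <= n, one arrival plus a fresh copy on the remaining n−k steps): m(n) = F(n) + Σ_{k<=n} f(k)·m(n−k), where F(n) = P(τ <= n) and m(0) = 0
m(1) = F(1) = 1/4
m(2) = F(2) + f(1)·m(1) = 1/4 + 1/4·1/4 = 5/16
m(3) = F(3) + f(1)·m(2) = 1/4 + 1/4·5/16 = 21/64
m(4) = F(4) + f(1)·m(3) = 3/4 + 1/4·21/64 = 213/256
E[N_4] = m(4) = 213/256


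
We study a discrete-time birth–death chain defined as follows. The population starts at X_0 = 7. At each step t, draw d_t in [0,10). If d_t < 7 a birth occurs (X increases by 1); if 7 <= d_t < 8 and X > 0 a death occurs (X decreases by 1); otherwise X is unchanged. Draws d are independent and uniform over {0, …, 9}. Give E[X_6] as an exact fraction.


53/5

X can drop by at most 1 per step and X_0 = 7 > T = 6, so X_t >= 7 − t >= 1 > 0 for every t <= 6: the floor at 0 (the 'and X > 0' condition) never binds. Hence X_6 = X_0 + Σ_{t<6} Y_t with i.i.d. increments Y_t = y(d_t) ∈ {+1, −1, 0}.
Outcome values over d=0..9: [1, 1, 1, 1, 1, 1, 1, -1, 0, 0]
Σy = 6, Σy² = 8, M = 10
μ = 6/10 = 3/5,  σ² = 8/10 − (3/5)² = 11/25
E[X_6] = 7 + 6·(3/5) = 53/5


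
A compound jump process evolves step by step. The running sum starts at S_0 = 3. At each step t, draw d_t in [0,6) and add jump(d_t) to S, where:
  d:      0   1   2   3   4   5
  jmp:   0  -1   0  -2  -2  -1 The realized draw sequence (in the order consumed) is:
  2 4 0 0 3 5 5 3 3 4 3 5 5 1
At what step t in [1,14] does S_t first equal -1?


5

t=0: S=3, d=2, jump=0, S_1=3
t=1: S=3, d=4, jump=-2, S_2=1
t=2: S=1, d=0, jump=0, S_3=1
t=3: S=1, d=0, jump=0, S_4=1
t=4: S=1, d=3, jump=-2, S_5=-1
t=5: S=-1, d=5, jump=-1, S_6=-2
t=6: S=-2, d=5, jump=-1, S_7=-3
t=7: S=-3, d=3, jump=-2, S_8=-5
t=8: S=-5, d=3, jump=-2, S_9=-7
t=9: S=-7, d=4, jump=-2, S_10=-9
t=10: S=-9, d=3, jump=-2, S_11=-11
t=11: S=-11, d=5, jump=-1, S_12=-12
t=12: S=-12, d=5, jump=-1, S_13=-13
t=13: S=-13, d=1, jump=-1, S_14=-14


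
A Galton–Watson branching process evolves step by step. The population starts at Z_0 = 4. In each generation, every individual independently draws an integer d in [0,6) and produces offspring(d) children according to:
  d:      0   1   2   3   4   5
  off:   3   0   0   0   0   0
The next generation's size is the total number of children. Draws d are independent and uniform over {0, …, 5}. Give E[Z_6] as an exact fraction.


1/16

Outcome values over d=0..5: [3, 0, 0, 0, 0, 0]
Σy = 3, Σy² = 9, M = 6
μ = 3/6 = 1/2,  σ² = 9/6 − (1/2)² = 5/4
E[Z_0] = 4
E[Z_1] = 1/2·E[Z_0] = 2
E[Z_2] = 1/2·E[Z_1] = 1
E[Z_3] = 1/2·E[Z_2] = 1/2
E[Z_4] = 1/2·E[Z_3] = 1/4
E[Z_5] = 1/2·E[Z_4] = 1/8
E[Z_6] = 1/2·E[Z_5] = 1/16


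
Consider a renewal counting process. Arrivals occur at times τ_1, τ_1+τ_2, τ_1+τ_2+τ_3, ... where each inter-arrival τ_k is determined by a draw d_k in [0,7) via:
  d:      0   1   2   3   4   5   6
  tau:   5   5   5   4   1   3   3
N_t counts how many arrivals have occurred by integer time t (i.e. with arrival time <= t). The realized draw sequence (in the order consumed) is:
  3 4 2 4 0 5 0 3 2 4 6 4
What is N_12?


draw d_1=3: τ_1=4, arrival time A_1=4
draw d_2=4: τ_2=1, arrival time A_2=5
draw d_3=2: τ_3=5, arrival time A_3=10
draw d_4=4: τ_4=1, arrival time A_4=11
draw d_5=0: τ_5=5, arrival time A_5=16
draw d_6=5: τ_6=3, arrival time A_6=19
draw d_7=0: τ_7=5, arrival time A_7=24
draw d_8=3: τ_8=4, arrival time A_8=28
draw d_9=2: τ_9=5, arrival time A_9=33
draw d_10=4: τ_10=1, arrival time A_10=34
draw d_11=6: τ_11=3, arrival time A_11=37
draw d_12=4: τ_12=1, arrival time A_12=38
N_t over t=0..12: 0:0 1:0 2:0 3:0 4:1 5:2 6:2 7:2 8:2 9:2 10:3 11:4 12:4

4


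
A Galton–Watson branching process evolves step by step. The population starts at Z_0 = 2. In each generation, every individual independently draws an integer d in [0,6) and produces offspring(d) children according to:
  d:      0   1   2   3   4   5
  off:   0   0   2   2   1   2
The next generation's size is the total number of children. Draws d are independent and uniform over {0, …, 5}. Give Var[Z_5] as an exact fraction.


Outcome values over d=0..5: [0, 0, 2, 2, 1, 2]
Σy = 7, Σy² = 13, M = 6
μ = 7/6 = 7/6,  σ² = 13/6 − (7/6)² = 29/36
V_0 = 0, E_0 = 2
V_1 = 29/36·E_0 + (7/6)²·V_0 = 29/18;  E_1 = 7/3
V_2 = 29/36·E_1 + (7/6)²·V_1 = 2639/648;  E_2 = 49/18
V_3 = 29/36·E_2 + (7/6)²·V_2 = 180467/23328;  E_3 = 343/108
V_4 = 29/36·E_3 + (7/6)²·V_3 = 10991435/839808;  E_4 = 2401/648
V_5 = 29/36·E_4 + (7/6)²·V_4 = 628819499/30233088;  E_5 = 16807/3888

628819499/30233088


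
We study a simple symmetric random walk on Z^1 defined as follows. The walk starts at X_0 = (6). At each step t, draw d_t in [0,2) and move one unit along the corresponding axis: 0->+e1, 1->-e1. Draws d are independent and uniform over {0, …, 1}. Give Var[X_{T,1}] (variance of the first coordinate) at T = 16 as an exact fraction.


Outcome values over d=0..1: [1, -1]
Σy = 0, Σy² = 2, M = 2
μ = 0/2 = 0,  σ² = 2/2 − (0)² = 1
Independent increments: Var[X_16] = 16·σ² = 16·(1) = 16

16


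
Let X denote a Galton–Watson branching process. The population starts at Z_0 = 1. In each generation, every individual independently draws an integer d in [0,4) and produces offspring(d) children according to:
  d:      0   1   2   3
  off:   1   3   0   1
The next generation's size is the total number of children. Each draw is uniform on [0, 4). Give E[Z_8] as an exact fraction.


Outcome values over d=0..3: [1, 3, 0, 1]
Σy = 5, Σy² = 11, M = 4
μ = 5/4 = 5/4,  σ² = 11/4 − (5/4)² = 19/16
E[Z_0] = 1
E[Z_1] = 5/4·E[Z_0] = 5/4
E[Z_2] = 5/4·E[Z_1] = 25/16
E[Z_3] = 5/4·E[Z_2] = 125/64
E[Z_4] = 5/4·E[Z_3] = 625/256
E[Z_5] = 5/4·E[Z_4] = 3125/1024
E[Z_6] = 5/4·E[Z_5] = 15625/4096
E[Z_7] = 5/4·E[Z_6] = 78125/16384
E[Z_8] = 5/4·E[Z_7] = 390625/65536

390625/65536


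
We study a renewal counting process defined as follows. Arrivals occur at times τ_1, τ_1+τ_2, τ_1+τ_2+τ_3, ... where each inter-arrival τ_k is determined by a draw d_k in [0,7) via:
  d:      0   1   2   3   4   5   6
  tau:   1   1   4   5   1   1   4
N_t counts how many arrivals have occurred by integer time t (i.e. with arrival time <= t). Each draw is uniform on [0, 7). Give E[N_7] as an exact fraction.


Inter-arrival values over d=0..6: [1, 1, 4, 5, 1, 1, 4]
Each d has probability 1/7, so the pmf of τ is: f(1) = 4/7, f(4) = 2/7, f(5) = 1/7
Renewal equation for m(n) = E[N_n]: condition on τ_1 = k (if k <= n, one arrival plus a fresh copy on the remaining n−k steps): m(n) = F(n) + Σ_{k<=n} f(k)·m(n−k), where F(n) = P(τ <= n) and m(0) = 0
m(1) = F(1) = 4/7
m(2) = F(2) + f(1)·m(1) = 4/7 + 4/7·4/7 = 44/49
m(3) = F(3) + f(1)·m(2) = 4/7 + 4/7·44/49 = 372/343
m(4) = F(4) + f(1)·m(3) = 6/7 + 4/7·372/343 = 3546/2401
m(5) = F(5) + f(1)·m(4) + f(4)·m(1) = 1 + 4/7·3546/2401 + 2/7·4/7 = 33735/16807
m(6) = F(6) + f(1)·m(5) + f(4)·m(2) + f(5)·m(1) = 1 + 4/7·33735/16807 + 2/7·44/49 + 1/7·4/7 = 292377/117649
m(7) = F(7) + f(1)·m(6) + f(4)·m(3) + f(5)·m(2) = 1 + 4/7·292377/117649 + 2/7·372/343 + 1/7·44/49 = 2353887/823543
E[N_7] = m(7) = 2353887/823543

2353887/823543


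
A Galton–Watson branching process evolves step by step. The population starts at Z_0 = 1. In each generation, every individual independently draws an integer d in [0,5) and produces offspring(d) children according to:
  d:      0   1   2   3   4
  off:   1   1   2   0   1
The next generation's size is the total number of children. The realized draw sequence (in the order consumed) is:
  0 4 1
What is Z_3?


gen 0: Z_0=1, draws=[0], offspring=[1], Z_1=1
gen 1: Z_1=1, draws=[4], offspring=[1], Z_2=1
gen 2: Z_2=1, draws=[1], offspring=[1], Z_3=1

1


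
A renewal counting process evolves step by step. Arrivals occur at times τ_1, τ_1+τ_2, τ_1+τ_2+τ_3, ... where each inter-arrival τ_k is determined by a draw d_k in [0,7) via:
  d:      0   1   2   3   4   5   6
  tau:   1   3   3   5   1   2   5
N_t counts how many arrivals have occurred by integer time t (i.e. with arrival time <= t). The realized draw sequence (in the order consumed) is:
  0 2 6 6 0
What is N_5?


2

draw d_1=0: τ_1=1, arrival time A_1=1
draw d_2=2: τ_2=3, arrival time A_2=4
draw d_3=6: τ_3=5, arrival time A_3=9
draw d_4=6: τ_4=5, arrival time A_4=14
draw d_5=0: τ_5=1, arrival time A_5=15
N_t over t=0..5: 0:0 1:1 2:1 3:1 4:2 5:2
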